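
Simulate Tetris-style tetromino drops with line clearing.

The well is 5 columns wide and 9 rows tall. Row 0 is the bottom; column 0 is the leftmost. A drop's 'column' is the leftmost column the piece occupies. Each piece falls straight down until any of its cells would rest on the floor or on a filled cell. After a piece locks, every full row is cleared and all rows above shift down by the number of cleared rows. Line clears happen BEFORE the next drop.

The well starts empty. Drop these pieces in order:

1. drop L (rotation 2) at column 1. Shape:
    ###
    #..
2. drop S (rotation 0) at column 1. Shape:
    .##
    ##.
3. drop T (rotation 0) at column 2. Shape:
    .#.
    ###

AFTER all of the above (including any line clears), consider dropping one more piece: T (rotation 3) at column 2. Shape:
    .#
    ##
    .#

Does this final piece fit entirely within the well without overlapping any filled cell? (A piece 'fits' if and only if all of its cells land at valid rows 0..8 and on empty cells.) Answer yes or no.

Drop 1: L rot2 at col 1 lands with bottom-row=0; cleared 0 line(s) (total 0); column heights now [0 2 2 2 0], max=2
Drop 2: S rot0 at col 1 lands with bottom-row=2; cleared 0 line(s) (total 0); column heights now [0 3 4 4 0], max=4
Drop 3: T rot0 at col 2 lands with bottom-row=4; cleared 0 line(s) (total 0); column heights now [0 3 5 6 5], max=6
Test piece T rot3 at col 2 (width 2): heights before test = [0 3 5 6 5]; fits = True

Answer: yes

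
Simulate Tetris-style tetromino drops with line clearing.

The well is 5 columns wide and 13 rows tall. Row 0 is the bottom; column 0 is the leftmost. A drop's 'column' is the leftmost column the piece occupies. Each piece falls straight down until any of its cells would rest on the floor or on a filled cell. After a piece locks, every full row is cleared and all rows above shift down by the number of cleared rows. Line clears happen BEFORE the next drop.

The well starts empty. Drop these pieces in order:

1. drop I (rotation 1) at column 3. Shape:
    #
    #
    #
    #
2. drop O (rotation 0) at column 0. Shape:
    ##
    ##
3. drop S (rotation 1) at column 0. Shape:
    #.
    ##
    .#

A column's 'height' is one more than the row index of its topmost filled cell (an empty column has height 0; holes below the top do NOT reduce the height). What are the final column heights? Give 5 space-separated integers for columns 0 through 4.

Answer: 5 4 0 4 0

Derivation:
Drop 1: I rot1 at col 3 lands with bottom-row=0; cleared 0 line(s) (total 0); column heights now [0 0 0 4 0], max=4
Drop 2: O rot0 at col 0 lands with bottom-row=0; cleared 0 line(s) (total 0); column heights now [2 2 0 4 0], max=4
Drop 3: S rot1 at col 0 lands with bottom-row=2; cleared 0 line(s) (total 0); column heights now [5 4 0 4 0], max=5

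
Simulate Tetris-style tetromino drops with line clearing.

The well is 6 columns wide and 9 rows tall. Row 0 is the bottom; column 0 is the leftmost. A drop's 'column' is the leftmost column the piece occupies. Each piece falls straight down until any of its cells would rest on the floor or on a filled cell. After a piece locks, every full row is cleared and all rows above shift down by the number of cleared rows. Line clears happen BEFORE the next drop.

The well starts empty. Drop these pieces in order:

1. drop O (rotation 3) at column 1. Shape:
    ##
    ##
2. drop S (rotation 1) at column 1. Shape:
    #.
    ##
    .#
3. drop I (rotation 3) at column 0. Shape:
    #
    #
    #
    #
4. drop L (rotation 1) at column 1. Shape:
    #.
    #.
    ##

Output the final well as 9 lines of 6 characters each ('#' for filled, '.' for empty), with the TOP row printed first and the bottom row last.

Answer: ......
.#....
.#....
.##...
.#....
###...
#.#...
###...
###...

Derivation:
Drop 1: O rot3 at col 1 lands with bottom-row=0; cleared 0 line(s) (total 0); column heights now [0 2 2 0 0 0], max=2
Drop 2: S rot1 at col 1 lands with bottom-row=2; cleared 0 line(s) (total 0); column heights now [0 5 4 0 0 0], max=5
Drop 3: I rot3 at col 0 lands with bottom-row=0; cleared 0 line(s) (total 0); column heights now [4 5 4 0 0 0], max=5
Drop 4: L rot1 at col 1 lands with bottom-row=5; cleared 0 line(s) (total 0); column heights now [4 8 6 0 0 0], max=8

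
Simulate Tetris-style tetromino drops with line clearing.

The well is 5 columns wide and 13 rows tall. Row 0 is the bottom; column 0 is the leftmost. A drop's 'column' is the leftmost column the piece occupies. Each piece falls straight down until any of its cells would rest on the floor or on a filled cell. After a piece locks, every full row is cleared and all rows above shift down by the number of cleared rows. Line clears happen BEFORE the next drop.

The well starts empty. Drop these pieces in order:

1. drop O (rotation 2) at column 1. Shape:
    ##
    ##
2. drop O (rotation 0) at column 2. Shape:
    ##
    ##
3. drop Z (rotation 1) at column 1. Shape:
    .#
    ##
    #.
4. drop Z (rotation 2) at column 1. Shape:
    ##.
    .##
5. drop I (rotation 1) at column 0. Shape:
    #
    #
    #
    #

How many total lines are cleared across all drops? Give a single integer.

Answer: 0

Derivation:
Drop 1: O rot2 at col 1 lands with bottom-row=0; cleared 0 line(s) (total 0); column heights now [0 2 2 0 0], max=2
Drop 2: O rot0 at col 2 lands with bottom-row=2; cleared 0 line(s) (total 0); column heights now [0 2 4 4 0], max=4
Drop 3: Z rot1 at col 1 lands with bottom-row=3; cleared 0 line(s) (total 0); column heights now [0 5 6 4 0], max=6
Drop 4: Z rot2 at col 1 lands with bottom-row=6; cleared 0 line(s) (total 0); column heights now [0 8 8 7 0], max=8
Drop 5: I rot1 at col 0 lands with bottom-row=0; cleared 0 line(s) (total 0); column heights now [4 8 8 7 0], max=8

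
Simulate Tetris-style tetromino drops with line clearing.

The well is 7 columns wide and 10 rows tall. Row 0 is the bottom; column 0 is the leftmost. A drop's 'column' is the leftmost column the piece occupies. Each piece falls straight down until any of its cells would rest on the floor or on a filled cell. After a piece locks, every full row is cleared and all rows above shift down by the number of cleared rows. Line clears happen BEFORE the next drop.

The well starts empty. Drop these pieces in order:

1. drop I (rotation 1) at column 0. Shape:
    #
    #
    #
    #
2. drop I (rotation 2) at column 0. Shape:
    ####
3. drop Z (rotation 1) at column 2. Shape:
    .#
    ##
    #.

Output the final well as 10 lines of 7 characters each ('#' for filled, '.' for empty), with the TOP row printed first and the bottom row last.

Drop 1: I rot1 at col 0 lands with bottom-row=0; cleared 0 line(s) (total 0); column heights now [4 0 0 0 0 0 0], max=4
Drop 2: I rot2 at col 0 lands with bottom-row=4; cleared 0 line(s) (total 0); column heights now [5 5 5 5 0 0 0], max=5
Drop 3: Z rot1 at col 2 lands with bottom-row=5; cleared 0 line(s) (total 0); column heights now [5 5 7 8 0 0 0], max=8

Answer: .......
.......
...#...
..##...
..#....
####...
#......
#......
#......
#......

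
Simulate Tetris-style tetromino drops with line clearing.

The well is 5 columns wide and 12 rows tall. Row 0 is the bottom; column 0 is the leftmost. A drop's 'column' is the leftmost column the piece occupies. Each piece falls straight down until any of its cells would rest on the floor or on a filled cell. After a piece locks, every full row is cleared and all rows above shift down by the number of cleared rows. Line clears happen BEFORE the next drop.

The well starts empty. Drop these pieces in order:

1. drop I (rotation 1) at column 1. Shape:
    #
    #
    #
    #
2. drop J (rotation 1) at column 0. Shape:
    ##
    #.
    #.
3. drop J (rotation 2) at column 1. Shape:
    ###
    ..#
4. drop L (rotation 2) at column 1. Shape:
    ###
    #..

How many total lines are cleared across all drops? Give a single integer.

Answer: 0

Derivation:
Drop 1: I rot1 at col 1 lands with bottom-row=0; cleared 0 line(s) (total 0); column heights now [0 4 0 0 0], max=4
Drop 2: J rot1 at col 0 lands with bottom-row=2; cleared 0 line(s) (total 0); column heights now [5 5 0 0 0], max=5
Drop 3: J rot2 at col 1 lands with bottom-row=4; cleared 0 line(s) (total 0); column heights now [5 6 6 6 0], max=6
Drop 4: L rot2 at col 1 lands with bottom-row=6; cleared 0 line(s) (total 0); column heights now [5 8 8 8 0], max=8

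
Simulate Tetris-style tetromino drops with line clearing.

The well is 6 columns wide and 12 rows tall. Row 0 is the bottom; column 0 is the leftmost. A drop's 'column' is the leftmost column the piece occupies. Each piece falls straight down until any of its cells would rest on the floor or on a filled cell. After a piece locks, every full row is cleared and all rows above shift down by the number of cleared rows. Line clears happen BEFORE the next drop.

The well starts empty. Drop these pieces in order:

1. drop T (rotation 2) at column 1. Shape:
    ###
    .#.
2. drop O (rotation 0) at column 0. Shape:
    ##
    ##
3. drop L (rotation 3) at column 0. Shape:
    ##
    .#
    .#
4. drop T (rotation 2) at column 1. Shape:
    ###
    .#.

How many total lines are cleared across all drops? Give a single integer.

Answer: 0

Derivation:
Drop 1: T rot2 at col 1 lands with bottom-row=0; cleared 0 line(s) (total 0); column heights now [0 2 2 2 0 0], max=2
Drop 2: O rot0 at col 0 lands with bottom-row=2; cleared 0 line(s) (total 0); column heights now [4 4 2 2 0 0], max=4
Drop 3: L rot3 at col 0 lands with bottom-row=4; cleared 0 line(s) (total 0); column heights now [7 7 2 2 0 0], max=7
Drop 4: T rot2 at col 1 lands with bottom-row=6; cleared 0 line(s) (total 0); column heights now [7 8 8 8 0 0], max=8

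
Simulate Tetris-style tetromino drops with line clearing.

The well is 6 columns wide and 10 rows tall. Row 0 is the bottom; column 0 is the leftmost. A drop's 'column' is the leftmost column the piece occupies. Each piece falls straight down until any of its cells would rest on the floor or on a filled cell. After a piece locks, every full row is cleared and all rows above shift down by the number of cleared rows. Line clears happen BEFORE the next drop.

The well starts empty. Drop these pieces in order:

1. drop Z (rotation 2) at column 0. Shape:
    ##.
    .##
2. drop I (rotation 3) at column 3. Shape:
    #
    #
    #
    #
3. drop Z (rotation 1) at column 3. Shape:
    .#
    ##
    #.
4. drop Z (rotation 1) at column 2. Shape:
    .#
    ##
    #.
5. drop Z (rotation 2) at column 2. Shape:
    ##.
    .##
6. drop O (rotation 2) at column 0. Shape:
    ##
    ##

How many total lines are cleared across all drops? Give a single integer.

Answer: 0

Derivation:
Drop 1: Z rot2 at col 0 lands with bottom-row=0; cleared 0 line(s) (total 0); column heights now [2 2 1 0 0 0], max=2
Drop 2: I rot3 at col 3 lands with bottom-row=0; cleared 0 line(s) (total 0); column heights now [2 2 1 4 0 0], max=4
Drop 3: Z rot1 at col 3 lands with bottom-row=4; cleared 0 line(s) (total 0); column heights now [2 2 1 6 7 0], max=7
Drop 4: Z rot1 at col 2 lands with bottom-row=5; cleared 0 line(s) (total 0); column heights now [2 2 7 8 7 0], max=8
Drop 5: Z rot2 at col 2 lands with bottom-row=8; cleared 0 line(s) (total 0); column heights now [2 2 10 10 9 0], max=10
Drop 6: O rot2 at col 0 lands with bottom-row=2; cleared 0 line(s) (total 0); column heights now [4 4 10 10 9 0], max=10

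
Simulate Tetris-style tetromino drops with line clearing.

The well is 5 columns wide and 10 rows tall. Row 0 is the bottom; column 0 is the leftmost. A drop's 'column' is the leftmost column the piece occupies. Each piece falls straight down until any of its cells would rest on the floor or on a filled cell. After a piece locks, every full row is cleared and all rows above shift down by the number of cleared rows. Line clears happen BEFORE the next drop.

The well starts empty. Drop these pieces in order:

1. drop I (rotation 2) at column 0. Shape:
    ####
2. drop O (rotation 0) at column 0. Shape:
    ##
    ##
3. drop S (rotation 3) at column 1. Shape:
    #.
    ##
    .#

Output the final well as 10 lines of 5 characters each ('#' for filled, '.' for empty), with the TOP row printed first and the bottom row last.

Drop 1: I rot2 at col 0 lands with bottom-row=0; cleared 0 line(s) (total 0); column heights now [1 1 1 1 0], max=1
Drop 2: O rot0 at col 0 lands with bottom-row=1; cleared 0 line(s) (total 0); column heights now [3 3 1 1 0], max=3
Drop 3: S rot3 at col 1 lands with bottom-row=2; cleared 0 line(s) (total 0); column heights now [3 5 4 1 0], max=5

Answer: .....
.....
.....
.....
.....
.#...
.##..
###..
##...
####.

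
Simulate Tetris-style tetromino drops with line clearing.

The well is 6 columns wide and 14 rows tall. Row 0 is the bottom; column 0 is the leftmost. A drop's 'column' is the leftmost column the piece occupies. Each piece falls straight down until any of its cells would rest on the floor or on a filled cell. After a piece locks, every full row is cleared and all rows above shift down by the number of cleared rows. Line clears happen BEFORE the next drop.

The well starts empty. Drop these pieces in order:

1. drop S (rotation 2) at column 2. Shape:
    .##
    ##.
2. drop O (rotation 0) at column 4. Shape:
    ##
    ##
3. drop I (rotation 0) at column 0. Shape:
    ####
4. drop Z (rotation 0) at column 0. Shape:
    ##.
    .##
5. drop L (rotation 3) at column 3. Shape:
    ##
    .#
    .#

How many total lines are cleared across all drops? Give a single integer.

Drop 1: S rot2 at col 2 lands with bottom-row=0; cleared 0 line(s) (total 0); column heights now [0 0 1 2 2 0], max=2
Drop 2: O rot0 at col 4 lands with bottom-row=2; cleared 0 line(s) (total 0); column heights now [0 0 1 2 4 4], max=4
Drop 3: I rot0 at col 0 lands with bottom-row=2; cleared 1 line(s) (total 1); column heights now [0 0 1 2 3 3], max=3
Drop 4: Z rot0 at col 0 lands with bottom-row=1; cleared 0 line(s) (total 1); column heights now [3 3 2 2 3 3], max=3
Drop 5: L rot3 at col 3 lands with bottom-row=3; cleared 0 line(s) (total 1); column heights now [3 3 2 6 6 3], max=6

Answer: 1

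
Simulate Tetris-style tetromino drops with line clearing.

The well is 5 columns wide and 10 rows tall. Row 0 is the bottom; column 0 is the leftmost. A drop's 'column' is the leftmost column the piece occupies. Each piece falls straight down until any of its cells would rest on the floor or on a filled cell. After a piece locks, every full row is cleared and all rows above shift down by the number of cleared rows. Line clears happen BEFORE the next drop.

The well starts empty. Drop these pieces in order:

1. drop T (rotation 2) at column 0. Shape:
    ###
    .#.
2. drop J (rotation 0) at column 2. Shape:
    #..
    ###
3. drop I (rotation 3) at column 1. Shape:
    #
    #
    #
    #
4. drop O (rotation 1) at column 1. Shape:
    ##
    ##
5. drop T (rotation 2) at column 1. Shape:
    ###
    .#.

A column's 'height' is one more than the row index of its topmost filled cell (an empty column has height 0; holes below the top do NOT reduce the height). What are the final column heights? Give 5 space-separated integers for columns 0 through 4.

Answer: 2 10 10 10 3

Derivation:
Drop 1: T rot2 at col 0 lands with bottom-row=0; cleared 0 line(s) (total 0); column heights now [2 2 2 0 0], max=2
Drop 2: J rot0 at col 2 lands with bottom-row=2; cleared 0 line(s) (total 0); column heights now [2 2 4 3 3], max=4
Drop 3: I rot3 at col 1 lands with bottom-row=2; cleared 0 line(s) (total 0); column heights now [2 6 4 3 3], max=6
Drop 4: O rot1 at col 1 lands with bottom-row=6; cleared 0 line(s) (total 0); column heights now [2 8 8 3 3], max=8
Drop 5: T rot2 at col 1 lands with bottom-row=8; cleared 0 line(s) (total 0); column heights now [2 10 10 10 3], max=10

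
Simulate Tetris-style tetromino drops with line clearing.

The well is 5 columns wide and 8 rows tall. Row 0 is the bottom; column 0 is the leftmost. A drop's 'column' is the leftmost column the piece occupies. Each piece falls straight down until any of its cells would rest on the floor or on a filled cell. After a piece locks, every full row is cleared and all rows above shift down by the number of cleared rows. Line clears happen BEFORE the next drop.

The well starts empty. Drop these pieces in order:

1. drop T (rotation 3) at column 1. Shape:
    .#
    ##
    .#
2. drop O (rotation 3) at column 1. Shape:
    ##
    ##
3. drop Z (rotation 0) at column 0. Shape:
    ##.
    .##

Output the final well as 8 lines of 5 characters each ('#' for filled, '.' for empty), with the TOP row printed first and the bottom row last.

Drop 1: T rot3 at col 1 lands with bottom-row=0; cleared 0 line(s) (total 0); column heights now [0 2 3 0 0], max=3
Drop 2: O rot3 at col 1 lands with bottom-row=3; cleared 0 line(s) (total 0); column heights now [0 5 5 0 0], max=5
Drop 3: Z rot0 at col 0 lands with bottom-row=5; cleared 0 line(s) (total 0); column heights now [7 7 6 0 0], max=7

Answer: .....
##...
.##..
.##..
.##..
..#..
.##..
..#..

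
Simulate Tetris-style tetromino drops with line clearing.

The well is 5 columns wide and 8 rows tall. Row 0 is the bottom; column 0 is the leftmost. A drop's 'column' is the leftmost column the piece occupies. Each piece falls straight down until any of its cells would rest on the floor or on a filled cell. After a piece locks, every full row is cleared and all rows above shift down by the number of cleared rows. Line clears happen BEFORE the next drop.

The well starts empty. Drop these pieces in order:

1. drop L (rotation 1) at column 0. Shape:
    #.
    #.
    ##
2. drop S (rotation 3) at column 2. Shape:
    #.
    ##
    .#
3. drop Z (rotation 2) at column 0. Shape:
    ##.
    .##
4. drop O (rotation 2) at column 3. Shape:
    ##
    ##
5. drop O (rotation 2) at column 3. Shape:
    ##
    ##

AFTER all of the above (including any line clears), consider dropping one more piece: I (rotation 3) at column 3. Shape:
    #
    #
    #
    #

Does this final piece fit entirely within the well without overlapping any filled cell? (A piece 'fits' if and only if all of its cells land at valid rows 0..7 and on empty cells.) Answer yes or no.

Drop 1: L rot1 at col 0 lands with bottom-row=0; cleared 0 line(s) (total 0); column heights now [3 1 0 0 0], max=3
Drop 2: S rot3 at col 2 lands with bottom-row=0; cleared 0 line(s) (total 0); column heights now [3 1 3 2 0], max=3
Drop 3: Z rot2 at col 0 lands with bottom-row=3; cleared 0 line(s) (total 0); column heights now [5 5 4 2 0], max=5
Drop 4: O rot2 at col 3 lands with bottom-row=2; cleared 0 line(s) (total 0); column heights now [5 5 4 4 4], max=5
Drop 5: O rot2 at col 3 lands with bottom-row=4; cleared 0 line(s) (total 0); column heights now [5 5 4 6 6], max=6
Test piece I rot3 at col 3 (width 1): heights before test = [5 5 4 6 6]; fits = False

Answer: no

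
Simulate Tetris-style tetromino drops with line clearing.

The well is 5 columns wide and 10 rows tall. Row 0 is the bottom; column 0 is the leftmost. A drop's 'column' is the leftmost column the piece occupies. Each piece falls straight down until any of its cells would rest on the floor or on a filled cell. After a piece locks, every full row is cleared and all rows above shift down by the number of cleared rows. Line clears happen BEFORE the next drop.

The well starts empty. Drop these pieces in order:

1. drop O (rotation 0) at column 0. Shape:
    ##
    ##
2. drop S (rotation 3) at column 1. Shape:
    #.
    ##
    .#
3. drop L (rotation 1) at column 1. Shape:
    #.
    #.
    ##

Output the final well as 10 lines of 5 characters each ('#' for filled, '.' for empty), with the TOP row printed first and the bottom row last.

Drop 1: O rot0 at col 0 lands with bottom-row=0; cleared 0 line(s) (total 0); column heights now [2 2 0 0 0], max=2
Drop 2: S rot3 at col 1 lands with bottom-row=1; cleared 0 line(s) (total 0); column heights now [2 4 3 0 0], max=4
Drop 3: L rot1 at col 1 lands with bottom-row=4; cleared 0 line(s) (total 0); column heights now [2 7 5 0 0], max=7

Answer: .....
.....
.....
.#...
.#...
.##..
.#...
.##..
###..
##...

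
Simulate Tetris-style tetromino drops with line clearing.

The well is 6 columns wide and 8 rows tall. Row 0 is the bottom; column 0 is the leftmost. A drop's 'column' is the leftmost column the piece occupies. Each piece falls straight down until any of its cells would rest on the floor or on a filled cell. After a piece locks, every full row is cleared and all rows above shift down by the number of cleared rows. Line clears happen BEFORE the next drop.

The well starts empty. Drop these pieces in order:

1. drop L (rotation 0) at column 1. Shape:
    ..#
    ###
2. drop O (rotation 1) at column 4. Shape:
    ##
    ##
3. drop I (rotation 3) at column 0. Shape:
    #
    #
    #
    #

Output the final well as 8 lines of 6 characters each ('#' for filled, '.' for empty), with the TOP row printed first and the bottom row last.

Drop 1: L rot0 at col 1 lands with bottom-row=0; cleared 0 line(s) (total 0); column heights now [0 1 1 2 0 0], max=2
Drop 2: O rot1 at col 4 lands with bottom-row=0; cleared 0 line(s) (total 0); column heights now [0 1 1 2 2 2], max=2
Drop 3: I rot3 at col 0 lands with bottom-row=0; cleared 1 line(s) (total 1); column heights now [3 0 0 1 1 1], max=3

Answer: ......
......
......
......
......
#.....
#.....
#..###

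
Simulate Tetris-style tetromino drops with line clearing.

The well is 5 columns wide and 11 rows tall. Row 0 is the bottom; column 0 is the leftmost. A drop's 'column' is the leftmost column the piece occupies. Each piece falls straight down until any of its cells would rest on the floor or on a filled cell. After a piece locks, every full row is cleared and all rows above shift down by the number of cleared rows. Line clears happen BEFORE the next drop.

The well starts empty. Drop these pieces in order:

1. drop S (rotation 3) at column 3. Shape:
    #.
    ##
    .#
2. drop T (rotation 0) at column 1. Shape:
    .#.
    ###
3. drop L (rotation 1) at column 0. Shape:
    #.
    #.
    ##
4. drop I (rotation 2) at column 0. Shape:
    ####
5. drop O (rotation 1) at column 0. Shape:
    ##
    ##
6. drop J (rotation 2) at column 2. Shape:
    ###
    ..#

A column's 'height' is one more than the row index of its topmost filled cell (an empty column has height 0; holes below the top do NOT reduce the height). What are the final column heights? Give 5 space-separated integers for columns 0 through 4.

Drop 1: S rot3 at col 3 lands with bottom-row=0; cleared 0 line(s) (total 0); column heights now [0 0 0 3 2], max=3
Drop 2: T rot0 at col 1 lands with bottom-row=3; cleared 0 line(s) (total 0); column heights now [0 4 5 4 2], max=5
Drop 3: L rot1 at col 0 lands with bottom-row=4; cleared 0 line(s) (total 0); column heights now [7 5 5 4 2], max=7
Drop 4: I rot2 at col 0 lands with bottom-row=7; cleared 0 line(s) (total 0); column heights now [8 8 8 8 2], max=8
Drop 5: O rot1 at col 0 lands with bottom-row=8; cleared 0 line(s) (total 0); column heights now [10 10 8 8 2], max=10
Drop 6: J rot2 at col 2 lands with bottom-row=7; cleared 2 line(s) (total 2); column heights now [8 8 5 4 2], max=8

Answer: 8 8 5 4 2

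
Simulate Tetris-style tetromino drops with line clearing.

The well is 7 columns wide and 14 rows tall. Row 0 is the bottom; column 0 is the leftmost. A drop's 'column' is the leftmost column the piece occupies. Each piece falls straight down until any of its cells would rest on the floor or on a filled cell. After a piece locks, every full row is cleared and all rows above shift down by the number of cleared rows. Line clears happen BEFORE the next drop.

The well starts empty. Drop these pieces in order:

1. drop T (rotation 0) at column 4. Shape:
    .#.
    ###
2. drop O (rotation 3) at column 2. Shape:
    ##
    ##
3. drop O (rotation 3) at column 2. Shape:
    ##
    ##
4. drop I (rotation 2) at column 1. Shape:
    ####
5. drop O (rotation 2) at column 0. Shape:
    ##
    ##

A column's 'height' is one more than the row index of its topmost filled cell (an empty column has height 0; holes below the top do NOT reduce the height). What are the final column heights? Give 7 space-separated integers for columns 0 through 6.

Drop 1: T rot0 at col 4 lands with bottom-row=0; cleared 0 line(s) (total 0); column heights now [0 0 0 0 1 2 1], max=2
Drop 2: O rot3 at col 2 lands with bottom-row=0; cleared 0 line(s) (total 0); column heights now [0 0 2 2 1 2 1], max=2
Drop 3: O rot3 at col 2 lands with bottom-row=2; cleared 0 line(s) (total 0); column heights now [0 0 4 4 1 2 1], max=4
Drop 4: I rot2 at col 1 lands with bottom-row=4; cleared 0 line(s) (total 0); column heights now [0 5 5 5 5 2 1], max=5
Drop 5: O rot2 at col 0 lands with bottom-row=5; cleared 0 line(s) (total 0); column heights now [7 7 5 5 5 2 1], max=7

Answer: 7 7 5 5 5 2 1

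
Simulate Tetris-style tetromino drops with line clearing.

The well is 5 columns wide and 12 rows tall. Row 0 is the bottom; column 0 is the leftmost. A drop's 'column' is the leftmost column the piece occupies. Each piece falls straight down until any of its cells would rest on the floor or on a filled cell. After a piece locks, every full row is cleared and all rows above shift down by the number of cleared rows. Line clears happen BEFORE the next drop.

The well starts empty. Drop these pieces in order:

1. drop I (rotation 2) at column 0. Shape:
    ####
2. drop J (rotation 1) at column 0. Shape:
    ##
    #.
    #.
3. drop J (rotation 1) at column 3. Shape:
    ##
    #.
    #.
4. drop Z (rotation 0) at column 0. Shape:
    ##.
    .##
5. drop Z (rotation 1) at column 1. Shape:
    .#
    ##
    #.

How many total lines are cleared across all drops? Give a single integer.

Answer: 0

Derivation:
Drop 1: I rot2 at col 0 lands with bottom-row=0; cleared 0 line(s) (total 0); column heights now [1 1 1 1 0], max=1
Drop 2: J rot1 at col 0 lands with bottom-row=1; cleared 0 line(s) (total 0); column heights now [4 4 1 1 0], max=4
Drop 3: J rot1 at col 3 lands with bottom-row=1; cleared 0 line(s) (total 0); column heights now [4 4 1 4 4], max=4
Drop 4: Z rot0 at col 0 lands with bottom-row=4; cleared 0 line(s) (total 0); column heights now [6 6 5 4 4], max=6
Drop 5: Z rot1 at col 1 lands with bottom-row=6; cleared 0 line(s) (total 0); column heights now [6 8 9 4 4], max=9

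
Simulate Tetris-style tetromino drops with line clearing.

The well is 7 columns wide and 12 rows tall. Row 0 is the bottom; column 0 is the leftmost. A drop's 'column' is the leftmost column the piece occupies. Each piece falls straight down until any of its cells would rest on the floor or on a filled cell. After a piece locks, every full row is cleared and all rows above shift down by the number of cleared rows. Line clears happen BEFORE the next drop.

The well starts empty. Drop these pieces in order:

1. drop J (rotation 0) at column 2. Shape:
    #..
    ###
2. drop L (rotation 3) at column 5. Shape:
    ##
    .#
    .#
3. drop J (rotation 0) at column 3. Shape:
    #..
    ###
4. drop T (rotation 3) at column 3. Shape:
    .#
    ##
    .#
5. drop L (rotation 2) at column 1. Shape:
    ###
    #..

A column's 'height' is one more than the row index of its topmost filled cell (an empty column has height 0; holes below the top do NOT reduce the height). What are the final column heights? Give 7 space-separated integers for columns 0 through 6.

Answer: 0 7 7 7 7 4 3

Derivation:
Drop 1: J rot0 at col 2 lands with bottom-row=0; cleared 0 line(s) (total 0); column heights now [0 0 2 1 1 0 0], max=2
Drop 2: L rot3 at col 5 lands with bottom-row=0; cleared 0 line(s) (total 0); column heights now [0 0 2 1 1 3 3], max=3
Drop 3: J rot0 at col 3 lands with bottom-row=3; cleared 0 line(s) (total 0); column heights now [0 0 2 5 4 4 3], max=5
Drop 4: T rot3 at col 3 lands with bottom-row=4; cleared 0 line(s) (total 0); column heights now [0 0 2 6 7 4 3], max=7
Drop 5: L rot2 at col 1 lands with bottom-row=5; cleared 0 line(s) (total 0); column heights now [0 7 7 7 7 4 3], max=7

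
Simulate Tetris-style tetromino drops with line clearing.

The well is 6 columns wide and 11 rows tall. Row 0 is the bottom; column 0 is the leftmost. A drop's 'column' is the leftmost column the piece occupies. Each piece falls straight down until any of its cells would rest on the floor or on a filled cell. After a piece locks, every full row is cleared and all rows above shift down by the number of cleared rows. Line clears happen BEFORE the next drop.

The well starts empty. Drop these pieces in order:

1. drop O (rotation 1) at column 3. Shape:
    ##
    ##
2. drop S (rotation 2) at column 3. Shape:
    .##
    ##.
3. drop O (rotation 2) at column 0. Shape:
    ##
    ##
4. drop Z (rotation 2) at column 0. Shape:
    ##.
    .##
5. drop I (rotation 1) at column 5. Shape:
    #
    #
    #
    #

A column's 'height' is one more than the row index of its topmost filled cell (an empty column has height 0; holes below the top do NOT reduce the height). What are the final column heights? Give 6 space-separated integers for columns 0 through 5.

Answer: 4 4 3 3 4 8

Derivation:
Drop 1: O rot1 at col 3 lands with bottom-row=0; cleared 0 line(s) (total 0); column heights now [0 0 0 2 2 0], max=2
Drop 2: S rot2 at col 3 lands with bottom-row=2; cleared 0 line(s) (total 0); column heights now [0 0 0 3 4 4], max=4
Drop 3: O rot2 at col 0 lands with bottom-row=0; cleared 0 line(s) (total 0); column heights now [2 2 0 3 4 4], max=4
Drop 4: Z rot2 at col 0 lands with bottom-row=2; cleared 0 line(s) (total 0); column heights now [4 4 3 3 4 4], max=4
Drop 5: I rot1 at col 5 lands with bottom-row=4; cleared 0 line(s) (total 0); column heights now [4 4 3 3 4 8], max=8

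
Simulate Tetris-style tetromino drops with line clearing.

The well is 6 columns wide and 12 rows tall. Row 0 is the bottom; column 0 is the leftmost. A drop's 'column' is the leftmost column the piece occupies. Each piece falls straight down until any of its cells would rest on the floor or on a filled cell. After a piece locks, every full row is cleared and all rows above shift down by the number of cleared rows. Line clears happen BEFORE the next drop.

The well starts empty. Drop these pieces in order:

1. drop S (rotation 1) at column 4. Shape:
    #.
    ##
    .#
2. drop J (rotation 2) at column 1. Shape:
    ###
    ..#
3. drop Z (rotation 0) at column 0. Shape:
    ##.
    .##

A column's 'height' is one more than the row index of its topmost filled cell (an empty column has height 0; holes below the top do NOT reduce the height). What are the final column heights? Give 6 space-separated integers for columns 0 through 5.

Drop 1: S rot1 at col 4 lands with bottom-row=0; cleared 0 line(s) (total 0); column heights now [0 0 0 0 3 2], max=3
Drop 2: J rot2 at col 1 lands with bottom-row=0; cleared 0 line(s) (total 0); column heights now [0 2 2 2 3 2], max=3
Drop 3: Z rot0 at col 0 lands with bottom-row=2; cleared 0 line(s) (total 0); column heights now [4 4 3 2 3 2], max=4

Answer: 4 4 3 2 3 2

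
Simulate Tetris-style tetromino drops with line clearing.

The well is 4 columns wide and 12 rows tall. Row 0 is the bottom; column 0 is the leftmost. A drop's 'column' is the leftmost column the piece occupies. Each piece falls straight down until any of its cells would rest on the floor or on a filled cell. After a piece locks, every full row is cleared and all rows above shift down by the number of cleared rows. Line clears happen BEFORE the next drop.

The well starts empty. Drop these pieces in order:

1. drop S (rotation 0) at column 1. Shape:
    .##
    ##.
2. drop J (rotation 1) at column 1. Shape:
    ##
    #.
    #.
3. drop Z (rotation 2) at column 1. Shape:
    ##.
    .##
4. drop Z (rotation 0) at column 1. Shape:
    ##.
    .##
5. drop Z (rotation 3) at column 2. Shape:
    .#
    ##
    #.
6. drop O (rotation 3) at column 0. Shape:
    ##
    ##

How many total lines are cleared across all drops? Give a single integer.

Drop 1: S rot0 at col 1 lands with bottom-row=0; cleared 0 line(s) (total 0); column heights now [0 1 2 2], max=2
Drop 2: J rot1 at col 1 lands with bottom-row=1; cleared 0 line(s) (total 0); column heights now [0 4 4 2], max=4
Drop 3: Z rot2 at col 1 lands with bottom-row=4; cleared 0 line(s) (total 0); column heights now [0 6 6 5], max=6
Drop 4: Z rot0 at col 1 lands with bottom-row=6; cleared 0 line(s) (total 0); column heights now [0 8 8 7], max=8
Drop 5: Z rot3 at col 2 lands with bottom-row=8; cleared 0 line(s) (total 0); column heights now [0 8 10 11], max=11
Drop 6: O rot3 at col 0 lands with bottom-row=8; cleared 1 line(s) (total 1); column heights now [9 9 9 10], max=10

Answer: 1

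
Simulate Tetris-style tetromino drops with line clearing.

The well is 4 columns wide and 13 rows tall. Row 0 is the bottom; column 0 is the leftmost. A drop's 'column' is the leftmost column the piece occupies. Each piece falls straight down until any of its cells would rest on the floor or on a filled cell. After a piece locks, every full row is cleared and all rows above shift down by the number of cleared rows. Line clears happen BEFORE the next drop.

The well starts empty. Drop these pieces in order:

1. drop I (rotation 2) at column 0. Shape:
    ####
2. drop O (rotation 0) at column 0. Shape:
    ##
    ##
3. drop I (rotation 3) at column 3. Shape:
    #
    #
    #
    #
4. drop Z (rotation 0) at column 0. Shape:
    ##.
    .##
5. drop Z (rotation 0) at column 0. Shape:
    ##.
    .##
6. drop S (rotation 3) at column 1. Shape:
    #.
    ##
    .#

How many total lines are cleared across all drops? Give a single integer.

Answer: 1

Derivation:
Drop 1: I rot2 at col 0 lands with bottom-row=0; cleared 1 line(s) (total 1); column heights now [0 0 0 0], max=0
Drop 2: O rot0 at col 0 lands with bottom-row=0; cleared 0 line(s) (total 1); column heights now [2 2 0 0], max=2
Drop 3: I rot3 at col 3 lands with bottom-row=0; cleared 0 line(s) (total 1); column heights now [2 2 0 4], max=4
Drop 4: Z rot0 at col 0 lands with bottom-row=2; cleared 0 line(s) (total 1); column heights now [4 4 3 4], max=4
Drop 5: Z rot0 at col 0 lands with bottom-row=4; cleared 0 line(s) (total 1); column heights now [6 6 5 4], max=6
Drop 6: S rot3 at col 1 lands with bottom-row=5; cleared 0 line(s) (total 1); column heights now [6 8 7 4], max=8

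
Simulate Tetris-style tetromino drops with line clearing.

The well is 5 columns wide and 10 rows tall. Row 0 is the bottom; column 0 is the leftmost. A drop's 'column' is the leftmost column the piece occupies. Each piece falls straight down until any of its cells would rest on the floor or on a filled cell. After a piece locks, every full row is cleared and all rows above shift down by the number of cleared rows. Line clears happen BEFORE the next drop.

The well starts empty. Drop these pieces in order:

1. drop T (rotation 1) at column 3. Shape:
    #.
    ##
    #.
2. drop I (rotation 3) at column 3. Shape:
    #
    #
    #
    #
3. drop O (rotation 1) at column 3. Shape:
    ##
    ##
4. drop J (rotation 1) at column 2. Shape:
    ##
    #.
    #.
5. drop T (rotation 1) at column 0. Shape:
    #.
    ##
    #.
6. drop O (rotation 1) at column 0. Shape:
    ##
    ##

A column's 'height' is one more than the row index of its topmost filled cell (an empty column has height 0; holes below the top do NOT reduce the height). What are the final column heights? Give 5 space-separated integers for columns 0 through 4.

Drop 1: T rot1 at col 3 lands with bottom-row=0; cleared 0 line(s) (total 0); column heights now [0 0 0 3 2], max=3
Drop 2: I rot3 at col 3 lands with bottom-row=3; cleared 0 line(s) (total 0); column heights now [0 0 0 7 2], max=7
Drop 3: O rot1 at col 3 lands with bottom-row=7; cleared 0 line(s) (total 0); column heights now [0 0 0 9 9], max=9
Drop 4: J rot1 at col 2 lands with bottom-row=7; cleared 0 line(s) (total 0); column heights now [0 0 10 10 9], max=10
Drop 5: T rot1 at col 0 lands with bottom-row=0; cleared 0 line(s) (total 0); column heights now [3 2 10 10 9], max=10
Drop 6: O rot1 at col 0 lands with bottom-row=3; cleared 0 line(s) (total 0); column heights now [5 5 10 10 9], max=10

Answer: 5 5 10 10 9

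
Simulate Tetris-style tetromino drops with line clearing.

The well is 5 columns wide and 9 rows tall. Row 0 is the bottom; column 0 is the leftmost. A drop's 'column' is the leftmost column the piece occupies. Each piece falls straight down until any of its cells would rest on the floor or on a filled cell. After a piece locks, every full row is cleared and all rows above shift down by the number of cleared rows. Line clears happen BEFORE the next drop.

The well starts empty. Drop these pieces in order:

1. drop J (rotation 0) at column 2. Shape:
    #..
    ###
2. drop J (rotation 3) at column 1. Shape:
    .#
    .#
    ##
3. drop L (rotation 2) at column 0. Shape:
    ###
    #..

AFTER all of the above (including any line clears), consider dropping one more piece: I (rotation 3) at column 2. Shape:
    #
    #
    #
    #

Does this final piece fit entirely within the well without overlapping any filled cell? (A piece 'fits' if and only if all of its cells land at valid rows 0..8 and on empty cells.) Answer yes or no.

Answer: no

Derivation:
Drop 1: J rot0 at col 2 lands with bottom-row=0; cleared 0 line(s) (total 0); column heights now [0 0 2 1 1], max=2
Drop 2: J rot3 at col 1 lands with bottom-row=2; cleared 0 line(s) (total 0); column heights now [0 3 5 1 1], max=5
Drop 3: L rot2 at col 0 lands with bottom-row=4; cleared 0 line(s) (total 0); column heights now [6 6 6 1 1], max=6
Test piece I rot3 at col 2 (width 1): heights before test = [6 6 6 1 1]; fits = False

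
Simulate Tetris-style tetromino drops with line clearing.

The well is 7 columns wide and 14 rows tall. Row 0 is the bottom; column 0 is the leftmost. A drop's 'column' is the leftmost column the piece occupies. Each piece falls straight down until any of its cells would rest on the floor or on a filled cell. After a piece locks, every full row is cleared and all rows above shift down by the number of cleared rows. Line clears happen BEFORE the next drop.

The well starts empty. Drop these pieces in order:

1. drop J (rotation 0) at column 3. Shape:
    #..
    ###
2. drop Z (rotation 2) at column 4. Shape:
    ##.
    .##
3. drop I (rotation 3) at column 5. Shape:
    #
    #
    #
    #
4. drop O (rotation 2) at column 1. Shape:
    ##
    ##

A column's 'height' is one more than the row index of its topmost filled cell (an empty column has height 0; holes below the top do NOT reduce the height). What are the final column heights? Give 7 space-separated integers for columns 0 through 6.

Answer: 0 2 2 2 3 7 2

Derivation:
Drop 1: J rot0 at col 3 lands with bottom-row=0; cleared 0 line(s) (total 0); column heights now [0 0 0 2 1 1 0], max=2
Drop 2: Z rot2 at col 4 lands with bottom-row=1; cleared 0 line(s) (total 0); column heights now [0 0 0 2 3 3 2], max=3
Drop 3: I rot3 at col 5 lands with bottom-row=3; cleared 0 line(s) (total 0); column heights now [0 0 0 2 3 7 2], max=7
Drop 4: O rot2 at col 1 lands with bottom-row=0; cleared 0 line(s) (total 0); column heights now [0 2 2 2 3 7 2], max=7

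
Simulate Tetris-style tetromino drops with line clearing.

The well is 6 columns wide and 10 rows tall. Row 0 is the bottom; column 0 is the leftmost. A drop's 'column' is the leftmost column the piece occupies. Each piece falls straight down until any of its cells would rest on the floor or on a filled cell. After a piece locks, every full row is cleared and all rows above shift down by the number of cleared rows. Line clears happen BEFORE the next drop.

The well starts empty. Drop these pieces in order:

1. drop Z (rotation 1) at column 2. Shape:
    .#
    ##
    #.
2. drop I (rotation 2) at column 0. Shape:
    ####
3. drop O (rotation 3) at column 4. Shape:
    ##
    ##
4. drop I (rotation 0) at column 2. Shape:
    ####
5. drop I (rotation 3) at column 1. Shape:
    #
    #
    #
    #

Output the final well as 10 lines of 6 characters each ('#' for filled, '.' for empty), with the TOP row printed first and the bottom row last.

Drop 1: Z rot1 at col 2 lands with bottom-row=0; cleared 0 line(s) (total 0); column heights now [0 0 2 3 0 0], max=3
Drop 2: I rot2 at col 0 lands with bottom-row=3; cleared 0 line(s) (total 0); column heights now [4 4 4 4 0 0], max=4
Drop 3: O rot3 at col 4 lands with bottom-row=0; cleared 0 line(s) (total 0); column heights now [4 4 4 4 2 2], max=4
Drop 4: I rot0 at col 2 lands with bottom-row=4; cleared 0 line(s) (total 0); column heights now [4 4 5 5 5 5], max=5
Drop 5: I rot3 at col 1 lands with bottom-row=4; cleared 0 line(s) (total 0); column heights now [4 8 5 5 5 5], max=8

Answer: ......
......
.#....
.#....
.#....
.#####
####..
...#..
..####
..#.##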